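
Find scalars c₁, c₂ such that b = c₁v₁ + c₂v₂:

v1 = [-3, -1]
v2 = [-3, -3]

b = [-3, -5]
c1 = -1, c2 = 2

b = -1·v1 + 2·v2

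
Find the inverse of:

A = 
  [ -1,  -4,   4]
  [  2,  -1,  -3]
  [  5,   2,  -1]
det(A) = (-1)·((-1)(-1) - (-3)(2)) - (-4)·((2)(-1) - (-3)(5)) + (4)·((2)(2) - (-1)(5))
  = (-1)(7) - (-4)(13) + (4)(9)
  = 81
det(A) = 81 ≠ 0, so A is invertible.

Cofactors Cᵢⱼ = (-1)ⁱ⁺ʲ·Mᵢⱼ:
C = 
  [  7, -13,   9]
  [  4, -19, -18]
  [ 16,   5,   9]

adj(A) = Cᵀ:
adj(A) = 
  [  7,   4,  16]
  [-13, -19,   5]
  [  9, -18,   9]

A⁻¹ = (1/81) · adj(A):
A⁻¹ = 
  [  7/81,   4/81,  16/81]
  [-13/81, -19/81,   5/81]
  [   1/9,   -2/9,    1/9]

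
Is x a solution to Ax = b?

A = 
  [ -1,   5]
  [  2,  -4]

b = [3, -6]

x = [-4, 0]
No

Ax = [4, -8] ≠ b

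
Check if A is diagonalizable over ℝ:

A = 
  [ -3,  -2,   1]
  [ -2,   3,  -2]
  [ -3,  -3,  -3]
No

Characteristic polynomial: det(λI - A) = λ³ + 3λ² - 16λ - 60
By the rational root theorem any rational root is an integer dividing 60; none of those is a root, so p(λ) has no rational roots and hence (being an irreducible cubic) no repeated roots.
Discriminant of the cubic: Δ = -20192
Δ < 0 ⇒ one real eigenvalue and a complex-conjugate pair: λ ≈ 4.203, -3.602 + 1.142i, -3.602 - 1.142i
Has complex eigenvalues (not diagonalizable over ℝ).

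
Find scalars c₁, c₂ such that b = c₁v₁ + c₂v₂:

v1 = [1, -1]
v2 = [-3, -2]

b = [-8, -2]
c1 = -2, c2 = 2

b = -2·v1 + 2·v2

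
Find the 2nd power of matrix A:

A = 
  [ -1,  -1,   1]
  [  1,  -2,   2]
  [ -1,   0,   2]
A² = A·A:
A²[1,1] = (-1)(-1) + (-1)(1) + (1)(-1) = -1
A²[1,2] = (-1)(-1) + (-1)(-2) + (1)(0) = 3
A²[1,3] = (-1)(1) + (-1)(2) + (1)(2) = -1
A²[2,1] = (1)(-1) + (-2)(1) + (2)(-1) = -5
A²[2,2] = (1)(-1) + (-2)(-2) + (2)(0) = 3
A²[2,3] = (1)(1) + (-2)(2) + (2)(2) = 1
A²[3,1] = (-1)(-1) + (0)(1) + (2)(-1) = -1
A²[3,2] = (-1)(-1) + (0)(-2) + (2)(0) = 1
A²[3,3] = (-1)(1) + (0)(2) + (2)(2) = 3
A² = 
  [ -1,   3,  -1]
  [ -5,   3,   1]
  [ -1,   1,   3]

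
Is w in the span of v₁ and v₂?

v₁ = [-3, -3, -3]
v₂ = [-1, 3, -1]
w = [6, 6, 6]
Yes

Form the augmented matrix and row-reduce:
[v₁|v₂|w] = 
  [ -3,  -1,   6]
  [ -3,   3,   6]
  [ -3,  -1,   6]
R2 → R2 - (1)·R1
R3 → R3 - (1)·R1
REF = 
  [ -3,  -1,   6]
  [  0,   4,   0]
  [  0,   0,   0]

No row of the form [0 0 | nonzero], so the system is consistent. Back-substitution gives c₁ = -2, c₂ = 0: w = (-2)·v₁ + (0)·v₂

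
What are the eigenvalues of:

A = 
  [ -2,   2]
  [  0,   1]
tr(A) = -1, det(A) = -2
Characteristic polynomial: λ² - tr(A)λ + det(A) = λ² + λ - 2
λ² + λ - 2 = (λ + 2)(λ - 1)

λ = 1, -2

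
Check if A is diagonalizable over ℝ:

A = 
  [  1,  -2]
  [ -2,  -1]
Yes

tr(A) = 0, det(A) = -5
Characteristic polynomial: λ² - tr(A)λ + det(A) = λ² - 5
λ² - 5 = 0  ⇒  λ = (0 ± √((0)² - 4·(-5)))/2 = (0 ± √(20))/2
  = √5,  -√5
Eigenvalues: √5, -√5  (≈ 2.236, -2.236)
The two irrational eigenvalues are distinct (simple), so each has alg. mult. = geom. mult. = 1.
Sum of geometric multiplicities equals n, so A has n independent eigenvectors.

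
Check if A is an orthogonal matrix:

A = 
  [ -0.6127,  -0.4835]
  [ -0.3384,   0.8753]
No

AᵀA = 
  [  0.4899,   0]
  [  0,   0.9999]
≠ I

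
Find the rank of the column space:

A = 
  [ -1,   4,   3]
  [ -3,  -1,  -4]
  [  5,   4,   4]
dim(Col(A)) = 3

Row reduce:
R2 → R2 - (3)·R1
R3 → R3 + (5)·R1
R3 → R3 + (24/13)·R2
REF = 
  [ -1,   4,   3]
  [  0, -13, -13]
  [  0,   0,  -5]
Pivot columns: 1, 2, 3 → 3 pivots.
dim(Col(A)) = number of pivot columns = 3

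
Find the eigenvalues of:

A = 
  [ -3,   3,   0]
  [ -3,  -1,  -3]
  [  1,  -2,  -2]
λ = -3, (-3 + i√11)/2, (-3 - i√11)/2  (≈ -3, -1.5 + 1.658i, -1.5 - 1.658i)

Characteristic polynomial: det(λI - A) = λ³ + 6λ² + 14λ + 15
Testing integer divisors of the constant term: p(-3) = 0, so (λ + 3) is a factor:
p(λ) = (λ + 3)(λ² + 3λ + 5)
λ² + 3λ + 5 = 0  ⇒  λ = (-3 ± √((3)² - 4·(5)))/2 = (-3 ± √(-11))/2
  = (-3 + i√11)/2,  (-3 - i√11)/2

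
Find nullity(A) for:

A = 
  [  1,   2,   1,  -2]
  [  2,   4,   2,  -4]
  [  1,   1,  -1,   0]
nullity(A) = 2

Row reduce:
R2 → R2 - (2)·R1
R3 → R3 - (1)·R1
Swap R2 ↔ R3
REF = 
  [  1,   2,   1,  -2]
  [  0,  -1,  -2,   2]
  [  0,   0,   0,   0]
Pivot columns: 1, 2 → 2 pivots.
rank(A) = 2, so nullity(A) = 4 - 2 = 2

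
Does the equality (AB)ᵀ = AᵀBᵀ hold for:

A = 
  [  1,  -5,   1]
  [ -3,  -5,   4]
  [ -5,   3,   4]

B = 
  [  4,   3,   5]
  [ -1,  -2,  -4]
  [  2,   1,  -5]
No

(AB)ᵀ = 
  [ 11,   1, -15]
  [ 14,   5, -17]
  [ 20, -15, -57]

AᵀBᵀ = 
  [-30,  25,  24]
  [-20,   3, -30]
  [ 36, -25, -14]

The two matrices differ, so (AB)ᵀ ≠ AᵀBᵀ in general. The correct identity is (AB)ᵀ = BᵀAᵀ.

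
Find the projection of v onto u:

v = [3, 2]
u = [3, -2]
v·u = (3)(3) + (2)(-2) = 5
u·u = (3)² + (-2)² = 13
proj_u(v) = (v·u / u·u) × u = (5/13) × u

proj_u(v) = [15/13, -10/13]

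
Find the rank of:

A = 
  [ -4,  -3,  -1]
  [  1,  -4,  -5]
rank(A) = 2

Row reduce:
R2 → R2 + (1/4)·R1
REF = 
  [   -4,    -3,    -1]
  [    0, -19/4, -21/4]
Pivot columns: 1, 2 → 2 pivots.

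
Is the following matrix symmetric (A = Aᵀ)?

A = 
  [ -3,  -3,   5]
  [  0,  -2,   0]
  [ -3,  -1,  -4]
No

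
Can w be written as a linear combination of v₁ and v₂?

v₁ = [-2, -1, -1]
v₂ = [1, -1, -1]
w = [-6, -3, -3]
Yes

Form the augmented matrix and row-reduce:
[v₁|v₂|w] = 
  [ -2,   1,  -6]
  [ -1,  -1,  -3]
  [ -1,  -1,  -3]
R2 → R2 - (1/2)·R1
R3 → R3 - (1/2)·R1
R3 → R3 - (1)·R2
REF = 
  [  -2,    1,   -6]
  [   0, -3/2,    0]
  [   0,    0,    0]

No row of the form [0 0 | nonzero], so the system is consistent. Back-substitution gives c₁ = 3, c₂ = 0: w = (3)·v₁ + (0)·v₂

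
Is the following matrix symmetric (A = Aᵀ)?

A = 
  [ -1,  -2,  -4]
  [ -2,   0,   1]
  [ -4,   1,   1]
Yes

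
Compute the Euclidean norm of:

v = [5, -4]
6.403

||v||₂ = √((5)² + (-4)²) = √41 = 6.403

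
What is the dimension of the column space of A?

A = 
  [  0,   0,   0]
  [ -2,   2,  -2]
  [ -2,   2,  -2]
Row reduce:
Swap R1 ↔ R2
R3 → R3 - (1)·R1
REF = 
  [ -2,   2,  -2]
  [  0,   0,   0]
  [  0,   0,   0]
Pivot columns: 1 → 1 pivot.
dim(Col(A)) = number of pivot columns = 1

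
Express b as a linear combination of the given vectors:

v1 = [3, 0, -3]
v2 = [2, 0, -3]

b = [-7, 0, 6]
c1 = -3, c2 = 1

b = -3·v1 + 1·v2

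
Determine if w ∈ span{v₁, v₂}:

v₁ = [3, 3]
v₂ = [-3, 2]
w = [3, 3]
Yes

Form the augmented matrix and row-reduce:
[v₁|v₂|w] = 
  [  3,  -3,   3]
  [  3,   2,   3]
R2 → R2 - (1)·R1
REF = 
  [  3,  -3,   3]
  [  0,   5,   0]

No row of the form [0 0 | nonzero], so the system is consistent. Back-substitution gives c₁ = 1, c₂ = 0: w = (1)·v₁ + (0)·v₂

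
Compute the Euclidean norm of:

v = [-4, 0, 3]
5

||v||₂ = √((-4)² + (0)² + (3)²) = √25 = 5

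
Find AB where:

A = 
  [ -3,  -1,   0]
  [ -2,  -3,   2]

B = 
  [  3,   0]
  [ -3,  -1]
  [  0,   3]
AB = 
  [ -6,   1]
  [  3,   9]

A is 2×3 and B is 3×2, so AB is 2×2. Each entry is (row of A)·(column of B):
AB[1,1] = (-3)(3) + (-1)(-3) + (0)(0) = -6
AB[1,2] = (-3)(0) + (-1)(-1) + (0)(3) = 1
AB[2,1] = (-2)(3) + (-3)(-3) + (2)(0) = 3
AB[2,2] = (-2)(0) + (-3)(-1) + (2)(3) = 9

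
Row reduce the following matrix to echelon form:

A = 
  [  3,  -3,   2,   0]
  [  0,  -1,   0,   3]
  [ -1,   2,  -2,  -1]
Row operations:
R3 → R3 + (1/3)·R1
R3 → R3 + (1)·R2

Resulting echelon form:
REF = 
  [   3,   -3,    2,    0]
  [   0,   -1,    0,    3]
  [   0,    0, -4/3,    2]

Rank = 3 (number of non-zero pivot rows).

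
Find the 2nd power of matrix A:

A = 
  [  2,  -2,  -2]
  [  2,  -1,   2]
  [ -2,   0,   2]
A² = A·A:
A²[1,1] = (2)(2) + (-2)(2) + (-2)(-2) = 4
A²[1,2] = (2)(-2) + (-2)(-1) + (-2)(0) = -2
A²[1,3] = (2)(-2) + (-2)(2) + (-2)(2) = -12
A²[2,1] = (2)(2) + (-1)(2) + (2)(-2) = -2
A²[2,2] = (2)(-2) + (-1)(-1) + (2)(0) = -3
A²[2,3] = (2)(-2) + (-1)(2) + (2)(2) = -2
A²[3,1] = (-2)(2) + (0)(2) + (2)(-2) = -8
A²[3,2] = (-2)(-2) + (0)(-1) + (2)(0) = 4
A²[3,3] = (-2)(-2) + (0)(2) + (2)(2) = 8
A² = 
  [  4,  -2, -12]
  [ -2,  -3,  -2]
  [ -8,   4,   8]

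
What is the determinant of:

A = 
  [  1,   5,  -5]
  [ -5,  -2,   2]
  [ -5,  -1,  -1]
Cofactor expansion along row 1:
det(A) = (1)·((-2)(-1) - (2)(-1)) - (5)·((-5)(-1) - (2)(-5)) + (-5)·((-5)(-1) - (-2)(-5))
  = (1)(4) - (5)(15) + (-5)(-5)
  = -46

det(A) = -46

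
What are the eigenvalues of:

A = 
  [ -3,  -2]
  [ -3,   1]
λ = -1 + √10, -1 - √10  (≈ 2.162, -4.162)

tr(A) = -2, det(A) = -9
Characteristic polynomial: λ² - tr(A)λ + det(A) = λ² + 2λ - 9
λ² + 2λ - 9 = 0  ⇒  λ = (-2 ± √((2)² - 4·(-9)))/2 = (-2 ± √(40))/2
  = -1 + √10,  -1 - √10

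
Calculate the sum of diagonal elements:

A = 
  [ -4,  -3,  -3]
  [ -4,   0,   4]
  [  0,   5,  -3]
-7

tr(A) = -4 + 0 + -3 = -7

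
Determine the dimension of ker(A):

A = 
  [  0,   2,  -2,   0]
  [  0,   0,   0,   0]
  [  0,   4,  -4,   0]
nullity(A) = 3

Row reduce:
R3 → R3 - (2)·R1
REF = 
  [  0,   2,  -2,   0]
  [  0,   0,   0,   0]
  [  0,   0,   0,   0]
Pivot columns: 2 → 1 pivot.
rank(A) = 1, so nullity(A) = 4 - 1 = 3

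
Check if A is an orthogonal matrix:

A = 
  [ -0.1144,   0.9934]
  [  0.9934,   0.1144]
Yes

AᵀA = 
  [  0.9999,   0]
  [  0,   0.9999]
≈ I (equal to I up to the 4-dp rounding of the entries)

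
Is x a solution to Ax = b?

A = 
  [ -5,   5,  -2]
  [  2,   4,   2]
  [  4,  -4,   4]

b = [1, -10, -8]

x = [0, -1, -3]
Yes

Ax = [1, -10, -8] = b ✓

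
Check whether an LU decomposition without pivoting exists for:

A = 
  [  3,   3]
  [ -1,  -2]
Yes.
A[1,1] = 3 ≠ 0, so Gaussian elimination proceeds without a row swap: multiplier ℓ₂₁ = (-1)/(3) = -1/3, and U[2,2] = -2 - (-1/3)(3) = -1.
L = 
  [   1,    0]
  [-1/3,    1]
U = 
  [  3,   3]
  [  0,  -1]
Check row 2 of LU: [(-1/3)(3), (-1/3)(3) + (-1)] = [-1, -2] = row 2 of A ✓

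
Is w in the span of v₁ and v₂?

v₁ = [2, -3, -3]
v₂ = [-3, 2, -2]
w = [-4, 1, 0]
No

Form the augmented matrix and row-reduce:
[v₁|v₂|w] = 
  [  2,  -3,  -4]
  [ -3,   2,   1]
  [ -3,  -2,   0]
R2 → R2 + (3/2)·R1
R3 → R3 + (3/2)·R1
R3 → R3 - (13/5)·R2
REF = 
  [   2,   -3,   -4]
  [   0, -5/2,   -5]
  [   0,    0,    7]

Row 3 reads [0 0 | 7], i.e. 0 = 7, so the system is inconsistent and w ∉ span{v₁, v₂}.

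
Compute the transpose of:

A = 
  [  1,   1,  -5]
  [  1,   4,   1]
Aᵀ = 
  [  1,   1]
  [  1,   4]
  [ -5,   1]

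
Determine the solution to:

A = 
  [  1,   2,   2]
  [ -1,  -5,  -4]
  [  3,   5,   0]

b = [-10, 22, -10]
Row reduce the augmented matrix [A|b]:
R2 → R2 + (1)·R1
R3 → R3 - (3)·R1
R3 → R3 - (1/3)·R2
REF = 
  [    1,     2,     2,   -10]
  [    0,    -3,    -2,    12]
  [    0,     0, -16/3,    16]

Back-substitution:
x₃ = 16 / (-16/3) = -3
x₂ = (12 - (-2)(-3)) / (-3) = -2
x₁ = (-10 - (2)(-2) - (2)(-3)) / 1 = 0

x = [0, -2, -3]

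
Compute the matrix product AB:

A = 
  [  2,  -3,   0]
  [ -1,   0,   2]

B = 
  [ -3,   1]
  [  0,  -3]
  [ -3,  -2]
A is 2×3 and B is 3×2, so AB is 2×2. Each entry is (row of A)·(column of B):
AB[1,1] = (2)(-3) + (-3)(0) + (0)(-3) = -6
AB[1,2] = (2)(1) + (-3)(-3) + (0)(-2) = 11
AB[2,1] = (-1)(-3) + (0)(0) + (2)(-3) = -3
AB[2,2] = (-1)(1) + (0)(-3) + (2)(-2) = -5

AB = 
  [ -6,  11]
  [ -3,  -5]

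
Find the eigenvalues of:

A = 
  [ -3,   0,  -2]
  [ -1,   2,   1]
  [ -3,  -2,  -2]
Characteristic polynomial: det(λI - A) = λ³ + 3λ² - 8λ + 10
Testing integer divisors of the constant term: p(-5) = 0, so (λ + 5) is a factor:
p(λ) = (λ + 5)(λ² - 2λ + 2)
λ² - 2λ + 2 = 0  ⇒  λ = (2 ± √((-2)² - 4·(2)))/2 = (2 ± √(-4))/2
  = 1 + i,  1 - i

λ = -5, 1 + i, 1 - i  (≈ -5, 1 + 1i, 1 - 1i)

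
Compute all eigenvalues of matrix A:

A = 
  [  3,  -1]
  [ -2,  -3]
tr(A) = 0, det(A) = -11
Characteristic polynomial: λ² - tr(A)λ + det(A) = λ² - 11
λ² - 11 = 0  ⇒  λ = (0 ± √((0)² - 4·(-11)))/2 = (0 ± √(44))/2
  = √11,  -√11

λ = √11, -√11  (≈ 3.317, -3.317)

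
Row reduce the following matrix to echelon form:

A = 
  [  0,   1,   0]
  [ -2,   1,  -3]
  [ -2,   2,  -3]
Row operations:
Swap R1 ↔ R2
R3 → R3 - (1)·R1
R3 → R3 - (1)·R2

Resulting echelon form:
REF = 
  [ -2,   1,  -3]
  [  0,   1,   0]
  [  0,   0,   0]

Rank = 2 (number of non-zero pivot rows).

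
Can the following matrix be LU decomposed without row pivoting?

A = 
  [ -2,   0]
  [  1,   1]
Yes.
A[1,1] = -2 ≠ 0, so Gaussian elimination proceeds without a row swap: multiplier ℓ₂₁ = (1)/(-2) = -1/2, and U[2,2] = 1 - (-1/2)(0) = 1.
L = 
  [   1,    0]
  [-1/2,    1]
U = 
  [ -2,   0]
  [  0,   1]
Check row 2 of LU: [(-1/2)(-2), (-1/2)(0) + 1] = [1, 1] = row 2 of A ✓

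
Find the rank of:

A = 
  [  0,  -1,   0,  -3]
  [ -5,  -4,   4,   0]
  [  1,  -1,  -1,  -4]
rank(A) = 3

Row reduce:
Swap R1 ↔ R2
R3 → R3 + (1/5)·R1
R3 → R3 - (9/5)·R2
REF = 
  [  -5,   -4,    4,    0]
  [   0,   -1,    0,   -3]
  [   0,    0, -1/5,  7/5]
Pivot columns: 1, 2, 3 → 3 pivots.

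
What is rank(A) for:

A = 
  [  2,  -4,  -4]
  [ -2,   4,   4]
Row reduce:
R2 → R2 + (1)·R1
REF = 
  [  2,  -4,  -4]
  [  0,   0,   0]
Pivot columns: 1 → 1 pivot.

rank(A) = 1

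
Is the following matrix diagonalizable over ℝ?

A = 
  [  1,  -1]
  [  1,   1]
No

tr(A) = 2, det(A) = 2
Characteristic polynomial: λ² - tr(A)λ + det(A) = λ² - 2λ + 2
λ² - 2λ + 2 = 0  ⇒  λ = (2 ± √((-2)² - 4·(2)))/2 = (2 ± √(-4))/2
  = 1 + i,  1 - i
Eigenvalues: 1 + i, 1 - i  (≈ 1 + 1i, 1 - 1i)
Has complex eigenvalues (not diagonalizable over ℝ).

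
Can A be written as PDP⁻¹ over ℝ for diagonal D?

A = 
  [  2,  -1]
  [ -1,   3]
Yes

tr(A) = 5, det(A) = 5
Characteristic polynomial: λ² - tr(A)λ + det(A) = λ² - 5λ + 5
λ² - 5λ + 5 = 0  ⇒  λ = (5 ± √((-5)² - 4·(5)))/2 = (5 ± √(5))/2
  = (5 + √5)/2,  (5 - √5)/2
Eigenvalues: (5 + √5)/2, (5 - √5)/2  (≈ 3.618, 1.382)
The two irrational eigenvalues are distinct (simple), so each has alg. mult. = geom. mult. = 1.
Sum of geometric multiplicities equals n, so A has n independent eigenvectors.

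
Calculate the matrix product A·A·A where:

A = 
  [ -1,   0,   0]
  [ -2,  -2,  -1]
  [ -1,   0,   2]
A² = A·A:
A²[1,1] = (-1)(-1) + (0)(-2) + (0)(-1) = 1
A²[1,2] = (-1)(0) + (0)(-2) + (0)(0) = 0
A²[1,3] = (-1)(0) + (0)(-1) + (0)(2) = 0
A²[2,1] = (-2)(-1) + (-2)(-2) + (-1)(-1) = 7
A²[2,2] = (-2)(0) + (-2)(-2) + (-1)(0) = 4
A²[2,3] = (-2)(0) + (-2)(-1) + (-1)(2) = 0
A²[3,1] = (-1)(-1) + (0)(-2) + (2)(-1) = -1
A²[3,2] = (-1)(0) + (0)(-2) + (2)(0) = 0
A²[3,3] = (-1)(0) + (0)(-1) + (2)(2) = 4
A² = 
  [  1,   0,   0]
  [  7,   4,   0]
  [ -1,   0,   4]

A^3 = A^2·A:
A^3[1,1] = (1)(-1) + (0)(-2) + (0)(-1) = -1
A^3[1,2] = (1)(0) + (0)(-2) + (0)(0) = 0
A^3[1,3] = (1)(0) + (0)(-1) + (0)(2) = 0
A^3[2,1] = (7)(-1) + (4)(-2) + (0)(-1) = -15
A^3[2,2] = (7)(0) + (4)(-2) + (0)(0) = -8
A^3[2,3] = (7)(0) + (4)(-1) + (0)(2) = -4
A^3[3,1] = (-1)(-1) + (0)(-2) + (4)(-1) = -3
A^3[3,2] = (-1)(0) + (0)(-2) + (4)(0) = 0
A^3[3,3] = (-1)(0) + (0)(-1) + (4)(2) = 8
A^3 = 
  [ -1,   0,   0]
  [-15,  -8,  -4]
  [ -3,   0,   8]

Therefore
A^3 = 
  [ -1,   0,   0]
  [-15,  -8,  -4]
  [ -3,   0,   8]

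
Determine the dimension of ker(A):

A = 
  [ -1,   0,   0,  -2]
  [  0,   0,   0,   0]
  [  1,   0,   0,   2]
nullity(A) = 3

Row reduce:
R3 → R3 + (1)·R1
REF = 
  [ -1,   0,   0,  -2]
  [  0,   0,   0,   0]
  [  0,   0,   0,   0]
Pivot columns: 1 → 1 pivot.
rank(A) = 1, so nullity(A) = 4 - 1 = 3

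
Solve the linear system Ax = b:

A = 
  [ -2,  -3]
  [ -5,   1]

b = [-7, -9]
x = [2, 1]

Row reduce the augmented matrix [A|b]:
R2 → R2 - (5/2)·R1
REF = 
  [  -2,   -3,   -7]
  [   0, 17/2, 17/2]

Back-substitution:
x₂ = (17/2) / (17/2) = 1
x₁ = (-7 - (-3)(1)) / (-2) = 2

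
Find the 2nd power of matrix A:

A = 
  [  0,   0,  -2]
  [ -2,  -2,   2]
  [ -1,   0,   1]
A² = A·A:
A²[1,1] = (0)(0) + (0)(-2) + (-2)(-1) = 2
A²[1,2] = (0)(0) + (0)(-2) + (-2)(0) = 0
A²[1,3] = (0)(-2) + (0)(2) + (-2)(1) = -2
A²[2,1] = (-2)(0) + (-2)(-2) + (2)(-1) = 2
A²[2,2] = (-2)(0) + (-2)(-2) + (2)(0) = 4
A²[2,3] = (-2)(-2) + (-2)(2) + (2)(1) = 2
A²[3,1] = (-1)(0) + (0)(-2) + (1)(-1) = -1
A²[3,2] = (-1)(0) + (0)(-2) + (1)(0) = 0
A²[3,3] = (-1)(-2) + (0)(2) + (1)(1) = 3
A² = 
  [  2,   0,  -2]
  [  2,   4,   2]
  [ -1,   0,   3]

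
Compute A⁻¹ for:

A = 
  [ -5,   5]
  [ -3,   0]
det(A) = (-5)(0) - (5)(-3) = 15
For a 2×2 matrix, A⁻¹ = (1/det(A)) · [[d, -b], [-c, a]]
    = (1/15) · [[0, -5], [3, -5]]

A⁻¹ = 
  [   0, -1/3]
  [ 1/5, -1/3]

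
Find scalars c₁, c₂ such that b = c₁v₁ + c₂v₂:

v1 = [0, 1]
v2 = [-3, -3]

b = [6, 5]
c1 = -1, c2 = -2

b = -1·v1 + -2·v2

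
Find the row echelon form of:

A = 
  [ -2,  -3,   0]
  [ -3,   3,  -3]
Row operations:
R2 → R2 - (3/2)·R1

Resulting echelon form:
REF = 
  [  -2,   -3,    0]
  [   0, 15/2,   -3]

Rank = 2 (number of non-zero pivot rows).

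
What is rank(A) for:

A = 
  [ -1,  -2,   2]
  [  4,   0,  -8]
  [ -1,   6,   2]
Row reduce:
R2 → R2 + (4)·R1
R3 → R3 - (1)·R1
R3 → R3 + (1)·R2
REF = 
  [ -1,  -2,   2]
  [  0,  -8,   0]
  [  0,   0,   0]
Pivot columns: 1, 2 → 2 pivots.

rank(A) = 2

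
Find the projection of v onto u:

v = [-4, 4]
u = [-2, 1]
proj_u(v) = [-24/5, 12/5]

v·u = (-4)(-2) + (4)(1) = 12
u·u = (-2)² + (1)² = 5
proj_u(v) = (v·u / u·u) × u = (12/5) × u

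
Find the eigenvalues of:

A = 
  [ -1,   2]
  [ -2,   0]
λ = (-1 + i√15)/2, (-1 - i√15)/2  (≈ -0.5 + 1.936i, -0.5 - 1.936i)

tr(A) = -1, det(A) = 4
Characteristic polynomial: λ² - tr(A)λ + det(A) = λ² + λ + 4
λ² + λ + 4 = 0  ⇒  λ = (-1 ± √((1)² - 4·(4)))/2 = (-1 ± √(-15))/2
  = (-1 + i√15)/2,  (-1 - i√15)/2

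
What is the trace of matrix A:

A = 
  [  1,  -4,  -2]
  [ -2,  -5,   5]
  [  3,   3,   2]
-2

tr(A) = 1 + -5 + 2 = -2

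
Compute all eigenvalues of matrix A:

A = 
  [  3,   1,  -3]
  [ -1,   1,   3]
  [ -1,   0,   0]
λ = -1, 3, 2

Characteristic polynomial: det(λI - A) = λ³ - 4λ² + λ + 6
Testing integer divisors of the constant term: p(-1) = 0, so (λ + 1) is a factor:
p(λ) = (λ + 1)(λ² - 5λ + 6)
λ² - 5λ + 6 = (λ - 2)(λ - 3)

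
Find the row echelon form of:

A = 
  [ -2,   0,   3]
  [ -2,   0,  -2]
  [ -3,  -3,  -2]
Row operations:
R2 → R2 - (1)·R1
R3 → R3 - (3/2)·R1
Swap R2 ↔ R3

Resulting echelon form:
REF = 
  [   -2,     0,     3]
  [    0,    -3, -13/2]
  [    0,     0,    -5]

Rank = 3 (number of non-zero pivot rows).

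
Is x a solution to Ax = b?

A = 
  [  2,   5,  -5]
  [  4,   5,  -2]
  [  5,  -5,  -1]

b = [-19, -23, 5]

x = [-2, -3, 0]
Yes

Ax = [-19, -23, 5] = b ✓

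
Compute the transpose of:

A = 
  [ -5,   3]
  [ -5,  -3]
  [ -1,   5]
Aᵀ = 
  [ -5,  -5,  -1]
  [  3,  -3,   5]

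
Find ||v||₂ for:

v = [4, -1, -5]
6.481

||v||₂ = √((4)² + (-1)² + (-5)²) = √42 = 6.481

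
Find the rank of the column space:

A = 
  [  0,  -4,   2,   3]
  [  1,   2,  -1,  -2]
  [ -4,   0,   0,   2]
dim(Col(A)) = 2

Row reduce:
Swap R1 ↔ R2
R3 → R3 + (4)·R1
R3 → R3 + (2)·R2
REF = 
  [  1,   2,  -1,  -2]
  [  0,  -4,   2,   3]
  [  0,   0,   0,   0]
Pivot columns: 1, 2 → 2 pivots.
dim(Col(A)) = number of pivot columns = 2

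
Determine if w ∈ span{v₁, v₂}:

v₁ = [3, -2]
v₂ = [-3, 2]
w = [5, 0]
No

Form the augmented matrix and row-reduce:
[v₁|v₂|w] = 
  [  3,  -3,   5]
  [ -2,   2,   0]
R2 → R2 + (2/3)·R1
REF = 
  [   3,   -3,    5]
  [   0,    0, 10/3]

Row 2 reads [0 0 | 10/3], i.e. 0 = 10/3, so the system is inconsistent and w ∉ span{v₁, v₂}.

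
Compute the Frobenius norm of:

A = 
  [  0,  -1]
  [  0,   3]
||A||_F = 3.162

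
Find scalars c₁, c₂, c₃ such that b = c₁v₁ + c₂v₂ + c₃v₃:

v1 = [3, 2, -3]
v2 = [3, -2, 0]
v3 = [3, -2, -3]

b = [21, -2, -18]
c1 = 3, c2 = 1, c3 = 3

b = 3·v1 + 1·v2 + 3·v3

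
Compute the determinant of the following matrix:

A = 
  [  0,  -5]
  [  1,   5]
5

For a 2×2 matrix, det = ad - bc = (0)(5) - (-5)(1) = 5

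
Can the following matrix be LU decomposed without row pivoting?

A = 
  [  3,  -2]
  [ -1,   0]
Yes.
A[1,1] = 3 ≠ 0, so Gaussian elimination proceeds without a row swap: multiplier ℓ₂₁ = (-1)/(3) = -1/3, and U[2,2] = 0 - (-1/3)(-2) = -2/3.
L = 
  [   1,    0]
  [-1/3,    1]
U = 
  [   3,   -2]
  [   0, -2/3]
Check row 2 of LU: [(-1/3)(3), (-1/3)(-2) + (-2/3)] = [-1, 0] = row 2 of A ✓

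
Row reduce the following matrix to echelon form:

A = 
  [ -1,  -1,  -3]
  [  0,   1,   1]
Row operations:
No row operations needed (already in echelon form).

Resulting echelon form:
REF = 
  [ -1,  -1,  -3]
  [  0,   1,   1]

Rank = 2 (number of non-zero pivot rows).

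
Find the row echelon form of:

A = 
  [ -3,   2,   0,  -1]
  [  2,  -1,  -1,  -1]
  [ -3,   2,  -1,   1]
Row operations:
R2 → R2 + (2/3)·R1
R3 → R3 - (1)·R1

Resulting echelon form:
REF = 
  [  -3,    2,    0,   -1]
  [   0,  1/3,   -1, -5/3]
  [   0,    0,   -1,    2]

Rank = 3 (number of non-zero pivot rows).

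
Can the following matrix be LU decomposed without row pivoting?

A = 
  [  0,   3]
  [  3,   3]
No.
A[1,1] = 0 but A[2,1] = 3 ≠ 0. Any LU with L unit lower triangular has (LU)[1,1] = U[1,1] and (LU)[2,1] = L[2,1]·U[1,1]; matching A forces U[1,1] = 0, which then forces (LU)[2,1] = 0 ≠ 3. A row swap (pivoting) is required.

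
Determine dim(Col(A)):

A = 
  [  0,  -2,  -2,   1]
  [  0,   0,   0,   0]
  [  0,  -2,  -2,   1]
Row reduce:
R3 → R3 - (1)·R1
REF = 
  [  0,  -2,  -2,   1]
  [  0,   0,   0,   0]
  [  0,   0,   0,   0]
Pivot columns: 2 → 1 pivot.
dim(Col(A)) = number of pivot columns = 1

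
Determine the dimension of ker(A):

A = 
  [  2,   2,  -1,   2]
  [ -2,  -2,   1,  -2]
nullity(A) = 3

Row reduce:
R2 → R2 + (1)·R1
REF = 
  [  2,   2,  -1,   2]
  [  0,   0,   0,   0]
Pivot columns: 1 → 1 pivot.
rank(A) = 1, so nullity(A) = 4 - 1 = 3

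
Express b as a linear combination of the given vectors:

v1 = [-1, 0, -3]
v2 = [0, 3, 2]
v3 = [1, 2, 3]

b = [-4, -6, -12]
c1 = 1, c2 = 0, c3 = -3

b = 1·v1 + 0·v2 + -3·v3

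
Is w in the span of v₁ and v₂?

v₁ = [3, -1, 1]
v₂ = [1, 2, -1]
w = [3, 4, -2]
No

Form the augmented matrix and row-reduce:
[v₁|v₂|w] = 
  [  3,   1,   3]
  [ -1,   2,   4]
  [  1,  -1,  -2]
R2 → R2 + (1/3)·R1
R3 → R3 - (1/3)·R1
R3 → R3 + (4/7)·R2
REF = 
  [   3,    1,    3]
  [   0,  7/3,    5]
  [   0,    0, -1/7]

Row 3 reads [0 0 | -1/7], i.e. 0 = -1/7, so the system is inconsistent and w ∉ span{v₁, v₂}.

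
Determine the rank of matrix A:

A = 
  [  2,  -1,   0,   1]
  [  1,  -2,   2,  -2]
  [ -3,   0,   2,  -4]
Row reduce:
R2 → R2 - (1/2)·R1
R3 → R3 + (3/2)·R1
R3 → R3 - (1)·R2
REF = 
  [   2,   -1,    0,    1]
  [   0, -3/2,    2, -5/2]
  [   0,    0,    0,    0]
Pivot columns: 1, 2 → 2 pivots.

rank(A) = 2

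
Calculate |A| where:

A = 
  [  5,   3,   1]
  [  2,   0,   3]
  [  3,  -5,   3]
Cofactor expansion along row 1:
det(A) = (5)·((0)(3) - (3)(-5)) - (3)·((2)(3) - (3)(3)) + (1)·((2)(-5) - (0)(3))
  = (5)(15) - (3)(-3) + (1)(-10)
  = 74

det(A) = 74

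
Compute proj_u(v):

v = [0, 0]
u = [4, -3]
proj_u(v) = [0, 0]

v·u = (0)(4) + (0)(-3) = 0
u·u = (4)² + (-3)² = 25
proj_u(v) = (v·u / u·u) × u = (0/25) × u = (0) × u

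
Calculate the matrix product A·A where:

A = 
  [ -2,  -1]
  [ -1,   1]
A² = A·A:
A²[1,1] = (-2)(-2) + (-1)(-1) = 5
A²[1,2] = (-2)(-1) + (-1)(1) = 1
A²[2,1] = (-1)(-2) + (1)(-1) = 1
A²[2,2] = (-1)(-1) + (1)(1) = 2
A² = 
  [  5,   1]
  [  1,   2]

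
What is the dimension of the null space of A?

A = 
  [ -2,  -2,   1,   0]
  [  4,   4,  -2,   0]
nullity(A) = 3

Row reduce:
R2 → R2 + (2)·R1
REF = 
  [ -2,  -2,   1,   0]
  [  0,   0,   0,   0]
Pivot columns: 1 → 1 pivot.
rank(A) = 1, so nullity(A) = 4 - 1 = 3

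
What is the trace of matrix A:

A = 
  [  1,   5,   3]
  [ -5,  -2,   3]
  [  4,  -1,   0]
-1

tr(A) = 1 + -2 + 0 = -1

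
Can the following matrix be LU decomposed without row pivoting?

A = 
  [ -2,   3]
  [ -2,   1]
Yes.
A[1,1] = -2 ≠ 0, so Gaussian elimination proceeds without a row swap: multiplier ℓ₂₁ = (-2)/(-2) = 1, and U[2,2] = 1 - (1)(3) = -2.
L = 
  [  1,   0]
  [  1,   1]
U = 
  [ -2,   3]
  [  0,  -2]
Check row 2 of LU: [(1)(-2), (1)(3) + (-2)] = [-2, 1] = row 2 of A ✓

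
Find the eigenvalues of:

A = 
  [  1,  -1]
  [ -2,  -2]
λ = (-1 + √17)/2, (-1 - √17)/2  (≈ 1.562, -2.562)

tr(A) = -1, det(A) = -4
Characteristic polynomial: λ² - tr(A)λ + det(A) = λ² + λ - 4
λ² + λ - 4 = 0  ⇒  λ = (-1 ± √((1)² - 4·(-4)))/2 = (-1 ± √(17))/2
  = (-1 + √17)/2,  (-1 - √17)/2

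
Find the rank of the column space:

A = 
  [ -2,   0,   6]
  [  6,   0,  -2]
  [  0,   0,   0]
dim(Col(A)) = 2

Row reduce:
R2 → R2 + (3)·R1
REF = 
  [ -2,   0,   6]
  [  0,   0,  16]
  [  0,   0,   0]
Pivot columns: 1, 3 → 2 pivots.
dim(Col(A)) = number of pivot columns = 2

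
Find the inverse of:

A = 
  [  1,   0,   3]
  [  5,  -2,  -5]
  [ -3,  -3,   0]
det(A) = (1)·((-2)(0) - (-5)(-3)) - (0)·((5)(0) - (-5)(-3)) + (3)·((5)(-3) - (-2)(-3))
  = (1)(-15) - (0)(-15) + (3)(-21)
  = -78
det(A) = -78 ≠ 0, so A is invertible.

Cofactors Cᵢⱼ = (-1)ⁱ⁺ʲ·Mᵢⱼ:
C = 
  [-15,  15, -21]
  [ -9,   9,   3]
  [  6,  20,  -2]

adj(A) = Cᵀ:
adj(A) = 
  [-15,  -9,   6]
  [ 15,   9,  20]
  [-21,   3,  -2]

A⁻¹ = (-1/78) · adj(A):
A⁻¹ = 
  [  5/26,   3/26,  -1/13]
  [ -5/26,  -3/26, -10/39]
  [  7/26,  -1/26,   1/39]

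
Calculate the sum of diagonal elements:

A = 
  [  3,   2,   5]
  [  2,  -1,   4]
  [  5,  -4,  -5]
-3

tr(A) = 3 + -1 + -5 = -3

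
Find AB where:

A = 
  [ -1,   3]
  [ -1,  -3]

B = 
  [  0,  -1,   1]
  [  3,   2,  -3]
A is 2×2 and B is 2×3, so AB is 2×3. Each entry is (row of A)·(column of B):
AB[1,1] = (-1)(0) + (3)(3) = 9
AB[1,2] = (-1)(-1) + (3)(2) = 7
AB[1,3] = (-1)(1) + (3)(-3) = -10
AB[2,1] = (-1)(0) + (-3)(3) = -9
AB[2,2] = (-1)(-1) + (-3)(2) = -5
AB[2,3] = (-1)(1) + (-3)(-3) = 8

AB = 
  [  9,   7, -10]
  [ -9,  -5,   8]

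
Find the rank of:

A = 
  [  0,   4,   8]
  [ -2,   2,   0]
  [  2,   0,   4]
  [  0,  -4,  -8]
Row reduce:
Swap R1 ↔ R2
R3 → R3 + (1)·R1
R3 → R3 - (1/2)·R2
R4 → R4 + (1)·R2
REF = 
  [ -2,   2,   0]
  [  0,   4,   8]
  [  0,   0,   0]
  [  0,   0,   0]
Pivot columns: 1, 2 → 2 pivots.

rank(A) = 2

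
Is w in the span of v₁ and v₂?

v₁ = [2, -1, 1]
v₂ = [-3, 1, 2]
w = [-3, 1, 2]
Yes

Form the augmented matrix and row-reduce:
[v₁|v₂|w] = 
  [  2,  -3,  -3]
  [ -1,   1,   1]
  [  1,   2,   2]
R2 → R2 + (1/2)·R1
R3 → R3 - (1/2)·R1
R3 → R3 + (7)·R2
REF = 
  [   2,   -3,   -3]
  [   0, -1/2, -1/2]
  [   0,    0,    0]

No row of the form [0 0 | nonzero], so the system is consistent. Back-substitution gives c₁ = 0, c₂ = 1: w = (0)·v₁ + (1)·v₂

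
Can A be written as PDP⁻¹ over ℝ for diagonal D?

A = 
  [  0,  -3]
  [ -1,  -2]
Yes

tr(A) = -2, det(A) = -3
Characteristic polynomial: λ² - tr(A)λ + det(A) = λ² + 2λ - 3
λ² + 2λ - 3 = (λ + 3)(λ - 1)
Eigenvalues: 1, -3
λ=-3: alg. mult. = 1, geom. mult. = 2 - rank(A - (-3)I) = 2 - 1 = 1
λ=1: alg. mult. = 1, geom. mult. = 2 - rank(A - (1)I) = 2 - 1 = 1
Sum of geometric multiplicities equals n, so A has n independent eigenvectors.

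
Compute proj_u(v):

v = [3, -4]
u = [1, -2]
proj_u(v) = [11/5, -22/5]

v·u = (3)(1) + (-4)(-2) = 11
u·u = (1)² + (-2)² = 5
proj_u(v) = (v·u / u·u) × u = (11/5) × u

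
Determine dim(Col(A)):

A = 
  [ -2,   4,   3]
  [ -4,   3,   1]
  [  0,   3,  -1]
dim(Col(A)) = 3

Row reduce:
R2 → R2 - (2)·R1
R3 → R3 + (3/5)·R2
REF = 
  [ -2,   4,   3]
  [  0,  -5,  -5]
  [  0,   0,  -4]
Pivot columns: 1, 2, 3 → 3 pivots.
dim(Col(A)) = number of pivot columns = 3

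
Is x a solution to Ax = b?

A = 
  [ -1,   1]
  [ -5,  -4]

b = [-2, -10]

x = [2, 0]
Yes

Ax = [-2, -10] = b ✓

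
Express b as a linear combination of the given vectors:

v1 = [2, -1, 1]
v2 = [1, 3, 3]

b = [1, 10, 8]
c1 = -1, c2 = 3

b = -1·v1 + 3·v2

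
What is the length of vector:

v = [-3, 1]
3.162

||v||₂ = √((-3)² + (1)²) = √10 = 3.162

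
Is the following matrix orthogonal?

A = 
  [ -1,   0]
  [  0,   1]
Yes

AᵀA = 
  [  1,   0]
  [  0,   1]
= I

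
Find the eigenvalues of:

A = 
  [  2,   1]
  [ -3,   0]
λ = 1 + i√2, 1 - i√2  (≈ 1 + 1.414i, 1 - 1.414i)

tr(A) = 2, det(A) = 3
Characteristic polynomial: λ² - tr(A)λ + det(A) = λ² - 2λ + 3
λ² - 2λ + 3 = 0  ⇒  λ = (2 ± √((-2)² - 4·(3)))/2 = (2 ± √(-8))/2
  = 1 + i√2,  1 - i√2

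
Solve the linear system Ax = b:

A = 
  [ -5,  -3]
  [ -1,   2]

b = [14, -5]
Row reduce the augmented matrix [A|b]:
R2 → R2 - (1/5)·R1
REF = 
  [   -5,    -3,    14]
  [    0,  13/5, -39/5]

Back-substitution:
x₂ = (-39/5) / (13/5) = -3
x₁ = (14 - (-3)(-3)) / (-5) = -1

x = [-1, -3]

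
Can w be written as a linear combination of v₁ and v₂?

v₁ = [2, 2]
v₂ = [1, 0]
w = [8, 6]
Yes

Form the augmented matrix and row-reduce:
[v₁|v₂|w] = 
  [  2,   1,   8]
  [  2,   0,   6]
R2 → R2 - (1)·R1
REF = 
  [  2,   1,   8]
  [  0,  -1,  -2]

No row of the form [0 0 | nonzero], so the system is consistent. Back-substitution gives c₁ = 3, c₂ = 2: w = (3)·v₁ + (2)·v₂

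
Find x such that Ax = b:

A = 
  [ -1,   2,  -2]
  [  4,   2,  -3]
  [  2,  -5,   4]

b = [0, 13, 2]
x = [2, -2, -3]

Row reduce the augmented matrix [A|b]:
R2 → R2 + (4)·R1
R3 → R3 + (2)·R1
R3 → R3 + (1/10)·R2
REF = 
  [    -1,      2,     -2,      0]
  [     0,     10,    -11,     13]
  [     0,      0, -11/10,  33/10]

Back-substitution:
x₃ = (33/10) / (-11/10) = -3
x₂ = (13 - (-11)(-3)) / 10 = -2
x₁ = (0 - (2)(-2) - (-2)(-3)) / (-1) = 2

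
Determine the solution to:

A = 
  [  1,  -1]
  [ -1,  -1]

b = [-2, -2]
Row reduce the augmented matrix [A|b]:
R2 → R2 + (1)·R1
REF = 
  [  1,  -1,  -2]
  [  0,  -2,  -4]

Back-substitution:
x₂ = (-4) / (-2) = 2
x₁ = (-2 - (-1)(2)) / 1 = 0

x = [0, 2]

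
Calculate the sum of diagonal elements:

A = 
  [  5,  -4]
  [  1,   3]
8

tr(A) = 5 + 3 = 8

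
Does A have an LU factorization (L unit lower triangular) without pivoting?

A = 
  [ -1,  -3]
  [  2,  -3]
Yes.
A[1,1] = -1 ≠ 0, so Gaussian elimination proceeds without a row swap: multiplier ℓ₂₁ = (2)/(-1) = -2, and U[2,2] = -3 - (-2)(-3) = -9.
L = 
  [  1,   0]
  [ -2,   1]
U = 
  [ -1,  -3]
  [  0,  -9]
Check row 2 of LU: [(-2)(-1), (-2)(-3) + (-9)] = [2, -3] = row 2 of A ✓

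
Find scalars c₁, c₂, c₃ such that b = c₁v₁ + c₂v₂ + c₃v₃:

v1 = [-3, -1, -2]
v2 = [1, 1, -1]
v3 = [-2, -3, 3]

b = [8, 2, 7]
c1 = -3, c2 = -1, c3 = 0

b = -3·v1 + -1·v2 + 0·v3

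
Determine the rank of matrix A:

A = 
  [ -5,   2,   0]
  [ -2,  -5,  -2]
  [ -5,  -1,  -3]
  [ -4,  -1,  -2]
rank(A) = 3

Row reduce:
R2 → R2 - (2/5)·R1
R3 → R3 - (1)·R1
R4 → R4 - (4/5)·R1
R3 → R3 - (15/29)·R2
R4 → R4 - (13/29)·R2
R4 → R4 - (32/57)·R3
REF = 
  [    -5,      2,      0]
  [     0,  -29/5,     -2]
  [     0,      0, -57/29]
  [     0,      0,      0]
Pivot columns: 1, 2, 3 → 3 pivots.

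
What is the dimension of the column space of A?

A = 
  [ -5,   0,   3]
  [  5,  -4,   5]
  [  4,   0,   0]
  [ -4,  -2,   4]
Row reduce:
R2 → R2 + (1)·R1
R3 → R3 + (4/5)·R1
R4 → R4 - (4/5)·R1
R4 → R4 - (1/2)·R2
R4 → R4 + (1)·R3
REF = 
  [  -5,    0,    3]
  [   0,   -4,    8]
  [   0,    0, 12/5]
  [   0,    0,    0]
Pivot columns: 1, 2, 3 → 3 pivots.
dim(Col(A)) = number of pivot columns = 3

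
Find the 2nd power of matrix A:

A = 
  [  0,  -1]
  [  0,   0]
A² = A·A:
A²[1,1] = (0)(0) + (-1)(0) = 0
A²[1,2] = (0)(-1) + (-1)(0) = 0
A²[2,1] = (0)(0) + (0)(0) = 0
A²[2,2] = (0)(-1) + (0)(0) = 0
A² = 
  [  0,   0]
  [  0,   0]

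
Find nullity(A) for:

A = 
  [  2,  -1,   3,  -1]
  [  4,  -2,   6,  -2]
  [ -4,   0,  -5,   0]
nullity(A) = 2

Row reduce:
R2 → R2 - (2)·R1
R3 → R3 + (2)·R1
Swap R2 ↔ R3
REF = 
  [  2,  -1,   3,  -1]
  [  0,  -2,   1,  -2]
  [  0,   0,   0,   0]
Pivot columns: 1, 2 → 2 pivots.
rank(A) = 2, so nullity(A) = 4 - 2 = 2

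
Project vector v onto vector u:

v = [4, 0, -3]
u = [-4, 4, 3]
v·u = (4)(-4) + (0)(4) + (-3)(3) = -25
u·u = (-4)² + (4)² + (3)² = 41
proj_u(v) = (v·u / u·u) × u = (-25/41) × u

proj_u(v) = [100/41, -100/41, -75/41]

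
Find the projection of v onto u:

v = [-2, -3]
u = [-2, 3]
proj_u(v) = [10/13, -15/13]

v·u = (-2)(-2) + (-3)(3) = -5
u·u = (-2)² + (3)² = 13
proj_u(v) = (v·u / u·u) × u = (-5/13) × u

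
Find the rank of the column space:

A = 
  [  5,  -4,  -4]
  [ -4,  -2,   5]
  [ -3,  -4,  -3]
dim(Col(A)) = 3

Row reduce:
R2 → R2 + (4/5)·R1
R3 → R3 + (3/5)·R1
R3 → R3 - (16/13)·R2
REF = 
  [     5,     -4,     -4]
  [     0,  -26/5,    9/5]
  [     0,      0, -99/13]
Pivot columns: 1, 2, 3 → 3 pivots.
dim(Col(A)) = number of pivot columns = 3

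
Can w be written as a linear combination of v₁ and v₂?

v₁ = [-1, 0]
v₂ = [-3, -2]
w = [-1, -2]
Yes

Form the augmented matrix and row-reduce:
[v₁|v₂|w] = 
  [ -1,  -3,  -1]
  [  0,  -2,  -2]
(already in echelon form — no row operations needed)

No row of the form [0 0 | nonzero], so the system is consistent. Back-substitution gives c₁ = -2, c₂ = 1: w = (-2)·v₁ + (1)·v₂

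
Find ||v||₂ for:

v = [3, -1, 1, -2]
3.873

||v||₂ = √((3)² + (-1)² + (1)² + (-2)²) = √15 = 3.873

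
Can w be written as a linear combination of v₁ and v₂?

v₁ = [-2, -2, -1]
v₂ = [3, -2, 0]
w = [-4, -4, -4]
No

Form the augmented matrix and row-reduce:
[v₁|v₂|w] = 
  [ -2,   3,  -4]
  [ -2,  -2,  -4]
  [ -1,   0,  -4]
R2 → R2 - (1)·R1
R3 → R3 - (1/2)·R1
R3 → R3 - (3/10)·R2
REF = 
  [ -2,   3,  -4]
  [  0,  -5,   0]
  [  0,   0,  -2]

Row 3 reads [0 0 | -2], i.e. 0 = -2, so the system is inconsistent and w ∉ span{v₁, v₂}.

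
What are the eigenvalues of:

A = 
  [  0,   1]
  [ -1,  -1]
tr(A) = -1, det(A) = 1
Characteristic polynomial: λ² - tr(A)λ + det(A) = λ² + λ + 1
λ² + λ + 1 = 0  ⇒  λ = (-1 ± √((1)² - 4·(1)))/2 = (-1 ± √(-3))/2
  = (-1 + i√3)/2,  (-1 - i√3)/2

λ = (-1 + i√3)/2, (-1 - i√3)/2  (≈ -0.5 + 0.866i, -0.5 - 0.866i)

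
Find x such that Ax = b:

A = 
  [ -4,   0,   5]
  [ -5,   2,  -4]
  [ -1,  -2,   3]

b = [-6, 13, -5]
Row reduce the augmented matrix [A|b]:
R2 → R2 - (5/4)·R1
R3 → R3 - (1/4)·R1
R3 → R3 + (1)·R2
REF = 
  [   -4,     0,     5,    -6]
  [    0,     2, -41/4,  41/2]
  [    0,     0, -17/2,    17]

Back-substitution:
x₃ = 17 / (-17/2) = -2
x₂ = (41/2 - (-41/4)(-2)) / 2 = 0
x₁ = (-6 - (0)(0) - (5)(-2)) / (-4) = -1

x = [-1, 0, -2]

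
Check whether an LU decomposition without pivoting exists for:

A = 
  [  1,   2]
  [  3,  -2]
Yes.
A[1,1] = 1 ≠ 0, so Gaussian elimination proceeds without a row swap: multiplier ℓ₂₁ = (3)/(1) = 3, and U[2,2] = -2 - (3)(2) = -8.
L = 
  [  1,   0]
  [  3,   1]
U = 
  [  1,   2]
  [  0,  -8]
Check row 2 of LU: [(3)(1), (3)(2) + (-8)] = [3, -2] = row 2 of A ✓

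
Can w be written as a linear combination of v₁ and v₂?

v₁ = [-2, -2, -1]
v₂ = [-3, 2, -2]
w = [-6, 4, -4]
Yes

Form the augmented matrix and row-reduce:
[v₁|v₂|w] = 
  [ -2,  -3,  -6]
  [ -2,   2,   4]
  [ -1,  -2,  -4]
R2 → R2 - (1)·R1
R3 → R3 - (1/2)·R1
R3 → R3 + (1/10)·R2
REF = 
  [ -2,  -3,  -6]
  [  0,   5,  10]
  [  0,   0,   0]

No row of the form [0 0 | nonzero], so the system is consistent. Back-substitution gives c₁ = 0, c₂ = 2: w = (0)·v₁ + (2)·v₂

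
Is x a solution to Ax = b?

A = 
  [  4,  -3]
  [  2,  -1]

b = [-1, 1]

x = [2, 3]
Yes

Ax = [-1, 1] = b ✓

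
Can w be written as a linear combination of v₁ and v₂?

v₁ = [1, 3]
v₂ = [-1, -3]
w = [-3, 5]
No

Form the augmented matrix and row-reduce:
[v₁|v₂|w] = 
  [  1,  -1,  -3]
  [  3,  -3,   5]
R2 → R2 - (3)·R1
REF = 
  [  1,  -1,  -3]
  [  0,   0,  14]

Row 2 reads [0 0 | 14], i.e. 0 = 14, so the system is inconsistent and w ∉ span{v₁, v₂}.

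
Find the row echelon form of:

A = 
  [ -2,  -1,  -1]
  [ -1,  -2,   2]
Row operations:
R2 → R2 - (1/2)·R1

Resulting echelon form:
REF = 
  [  -2,   -1,   -1]
  [   0, -3/2,  5/2]

Rank = 2 (number of non-zero pivot rows).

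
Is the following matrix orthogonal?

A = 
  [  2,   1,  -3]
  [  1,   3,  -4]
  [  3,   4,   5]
No

AᵀA = 
  [ 14,  17,   5]
  [ 17,  26,   5]
  [  5,   5,  50]
≠ I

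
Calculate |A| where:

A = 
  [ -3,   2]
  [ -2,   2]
For a 2×2 matrix, det = ad - bc = (-3)(2) - (2)(-2) = -2

det(A) = -2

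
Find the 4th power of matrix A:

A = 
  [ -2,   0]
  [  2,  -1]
A² = A·A:
A²[1,1] = (-2)(-2) + (0)(2) = 4
A²[1,2] = (-2)(0) + (0)(-1) = 0
A²[2,1] = (2)(-2) + (-1)(2) = -6
A²[2,2] = (2)(0) + (-1)(-1) = 1
A² = 
  [  4,   0]
  [ -6,   1]

A^3 = A^2·A:
A^3[1,1] = (4)(-2) + (0)(2) = -8
A^3[1,2] = (4)(0) + (0)(-1) = 0
A^3[2,1] = (-6)(-2) + (1)(2) = 14
A^3[2,2] = (-6)(0) + (1)(-1) = -1
A^3 = 
  [ -8,   0]
  [ 14,  -1]

A^4 = A^3·A:
A^4[1,1] = (-8)(-2) + (0)(2) = 16
A^4[1,2] = (-8)(0) + (0)(-1) = 0
A^4[2,1] = (14)(-2) + (-1)(2) = -30
A^4[2,2] = (14)(0) + (-1)(-1) = 1
A^4 = 
  [ 16,   0]
  [-30,   1]

Therefore
A^4 = 
  [ 16,   0]
  [-30,   1]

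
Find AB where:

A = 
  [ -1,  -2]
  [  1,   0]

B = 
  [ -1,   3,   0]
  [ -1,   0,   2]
AB = 
  [  3,  -3,  -4]
  [ -1,   3,   0]

A is 2×2 and B is 2×3, so AB is 2×3. Each entry is (row of A)·(column of B):
AB[1,1] = (-1)(-1) + (-2)(-1) = 3
AB[1,2] = (-1)(3) + (-2)(0) = -3
AB[1,3] = (-1)(0) + (-2)(2) = -4
AB[2,1] = (1)(-1) + (0)(-1) = -1
AB[2,2] = (1)(3) + (0)(0) = 3
AB[2,3] = (1)(0) + (0)(2) = 0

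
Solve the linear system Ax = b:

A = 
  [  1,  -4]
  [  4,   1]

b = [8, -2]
x = [0, -2]

Row reduce the augmented matrix [A|b]:
R2 → R2 - (4)·R1
REF = 
  [  1,  -4,   8]
  [  0,  17, -34]

Back-substitution:
x₂ = (-34) / 17 = -2
x₁ = (8 - (-4)(-2)) / 1 = 0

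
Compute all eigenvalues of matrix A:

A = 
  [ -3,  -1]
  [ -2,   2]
λ = (-1 + √33)/2, (-1 - √33)/2  (≈ 2.372, -3.372)

tr(A) = -1, det(A) = -8
Characteristic polynomial: λ² - tr(A)λ + det(A) = λ² + λ - 8
λ² + λ - 8 = 0  ⇒  λ = (-1 ± √((1)² - 4·(-8)))/2 = (-1 ± √(33))/2
  = (-1 + √33)/2,  (-1 - √33)/2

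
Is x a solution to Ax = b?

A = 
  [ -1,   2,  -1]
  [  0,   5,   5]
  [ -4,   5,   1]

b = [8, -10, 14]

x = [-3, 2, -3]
No

Ax = [10, -5, 19] ≠ b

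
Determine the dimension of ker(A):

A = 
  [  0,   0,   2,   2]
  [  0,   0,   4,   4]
nullity(A) = 3

Row reduce:
R2 → R2 - (2)·R1
REF = 
  [  0,   0,   2,   2]
  [  0,   0,   0,   0]
Pivot columns: 3 → 1 pivot.
rank(A) = 1, so nullity(A) = 4 - 1 = 3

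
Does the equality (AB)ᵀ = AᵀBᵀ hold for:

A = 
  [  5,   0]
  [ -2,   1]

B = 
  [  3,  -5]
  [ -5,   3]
No

(AB)ᵀ = 
  [ 15, -11]
  [-25,  13]

AᵀBᵀ = 
  [ 25, -31]
  [ -5,   3]

The two matrices differ, so (AB)ᵀ ≠ AᵀBᵀ in general. The correct identity is (AB)ᵀ = BᵀAᵀ.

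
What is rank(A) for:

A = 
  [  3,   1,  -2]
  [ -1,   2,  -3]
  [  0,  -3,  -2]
rank(A) = 3

Row reduce:
R2 → R2 + (1/3)·R1
R3 → R3 + (9/7)·R2
REF = 
  [    3,     1,    -2]
  [    0,   7/3, -11/3]
  [    0,     0, -47/7]
Pivot columns: 1, 2, 3 → 3 pivots.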